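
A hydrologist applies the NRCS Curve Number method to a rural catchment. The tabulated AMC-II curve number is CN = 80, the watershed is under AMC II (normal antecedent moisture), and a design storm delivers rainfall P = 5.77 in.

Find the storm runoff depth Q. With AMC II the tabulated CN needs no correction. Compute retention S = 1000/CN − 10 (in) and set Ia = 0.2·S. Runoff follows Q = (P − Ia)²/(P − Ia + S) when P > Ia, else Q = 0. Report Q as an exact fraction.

Q = 277729/77700 in ≈ 3.574 in

AMC II — tabulated CN = 80 applies directly.
Retention S: 1000/CN − 10 with CN=80.000 → S = 5/2 ≈ 2.500 in
Ia = 0.2·(5/2) = 1/2 in ≈ 0.500 in
Since P=5.770 > Ia=0.500: effective rainfall P−Ia = 527/100 in
Q = (527/100)²/((527/100) + 5/2) = (277729/10000)/(777/100) = 277729/77700 in ≈ 3.574 in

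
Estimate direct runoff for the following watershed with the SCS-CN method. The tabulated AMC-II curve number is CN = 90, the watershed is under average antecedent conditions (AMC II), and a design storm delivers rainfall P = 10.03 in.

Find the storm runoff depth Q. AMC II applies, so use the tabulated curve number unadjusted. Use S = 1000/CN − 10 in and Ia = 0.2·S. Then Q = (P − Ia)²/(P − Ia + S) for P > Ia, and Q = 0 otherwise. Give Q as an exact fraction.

Q = 77915929/8844300 in ≈ 8.810 in

AMC II — tabulated CN = 90 applies directly.
S = 1000/90 − 10 = 10/9 in ≈ 1.111 in
Ia = 0.2S: 0.2·1.111 = 0.222 in (exactly 2/9)
P − Ia = 10.030 − 0.222 = 8827/900 ≈ 9.808 in (> 0, runoff occurs)
Q: (8827/900)² ÷ (9827/900) = 77915929/8844300 in (≈ 8.810 in)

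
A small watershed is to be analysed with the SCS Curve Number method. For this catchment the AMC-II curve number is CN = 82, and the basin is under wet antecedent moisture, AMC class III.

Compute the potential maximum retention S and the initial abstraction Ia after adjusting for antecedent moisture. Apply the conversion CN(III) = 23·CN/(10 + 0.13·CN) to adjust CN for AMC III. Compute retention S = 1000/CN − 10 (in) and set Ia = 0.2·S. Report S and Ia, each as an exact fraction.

S = 900/943 in ≈ 0.954 in; Ia = 180/943 in ≈ 0.191 in

Wet (AMC III): CN(III) = 23·82/(10 + 0.13·82) = 1886/(1033/50) = 94300/1033 ≈ 91.288
Max retention: S = 1000/(94300/1033) − 10 = 900/943 in (≈ 0.954 in)
Ia = 0.2·(900/943) = 180/943 in ≈ 0.191 in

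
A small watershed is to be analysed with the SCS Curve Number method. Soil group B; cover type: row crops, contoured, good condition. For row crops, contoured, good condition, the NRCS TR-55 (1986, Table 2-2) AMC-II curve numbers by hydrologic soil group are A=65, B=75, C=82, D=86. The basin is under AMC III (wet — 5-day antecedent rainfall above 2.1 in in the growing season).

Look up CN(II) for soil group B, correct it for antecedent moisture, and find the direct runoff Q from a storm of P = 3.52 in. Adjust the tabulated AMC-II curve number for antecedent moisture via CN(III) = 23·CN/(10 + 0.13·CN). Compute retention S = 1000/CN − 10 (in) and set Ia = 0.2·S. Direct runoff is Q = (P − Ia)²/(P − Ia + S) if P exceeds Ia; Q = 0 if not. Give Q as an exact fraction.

Q = 3880898/1740525 in ≈ 2.230 in

NRCS table: row crops, contoured, good condition, soil group B → CN(II) = 75
Adjust CN=75 to AMC III: 23·75/(10 + 0.13·75) → 1725 ÷ (79/4) = 6900/79 ≈ 87.342
S = 1000/(6900/79) − 10 = 100/69 in ≈ 1.449 in
Initial abstraction Ia = S/5 = (100/69)/5 = 20/69 ≈ 0.290 in
P − Ia = 3.520 − 0.290 = 5572/1725 ≈ 3.230 in (> 0, runoff occurs)
Runoff Q = (P−Ia)²/(P−Ia+S) = (3.230)²/(3.230+1.449) = 3880898/1740525 ≈ 2.230 in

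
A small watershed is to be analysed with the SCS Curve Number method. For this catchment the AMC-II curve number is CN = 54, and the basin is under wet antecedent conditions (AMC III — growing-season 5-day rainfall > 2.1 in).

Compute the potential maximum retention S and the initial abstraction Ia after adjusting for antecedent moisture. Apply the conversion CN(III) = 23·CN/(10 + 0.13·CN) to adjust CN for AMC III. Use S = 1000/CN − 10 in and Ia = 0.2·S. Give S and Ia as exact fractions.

S = 100/27 in ≈ 3.704 in; Ia = 20/27 in ≈ 0.741 in

Wet (AMC III): CN(III) = 23·54/(10 + 0.13·54) = 1242/(851/50) = 2700/37 ≈ 72.973
S = 1000/(2700/37) − 10 = 100/27 in ≈ 3.704 in
Ia = 0.2S: 0.2·3.704 = 0.741 in (exactly 20/27)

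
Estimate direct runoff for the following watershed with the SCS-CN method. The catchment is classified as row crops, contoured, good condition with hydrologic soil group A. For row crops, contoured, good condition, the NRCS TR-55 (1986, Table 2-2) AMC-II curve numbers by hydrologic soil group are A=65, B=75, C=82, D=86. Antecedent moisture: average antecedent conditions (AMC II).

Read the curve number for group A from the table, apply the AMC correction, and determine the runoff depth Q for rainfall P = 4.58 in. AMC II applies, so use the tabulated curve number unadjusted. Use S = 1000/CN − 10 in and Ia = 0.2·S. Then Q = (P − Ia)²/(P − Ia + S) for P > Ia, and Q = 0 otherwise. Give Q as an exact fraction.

Q = 5184729/3755050 in ≈ 1.381 in

NRCS table: row crops, contoured, good condition, soil group A → CN(II) = 65
Average conditions: CN = 65 (no AMC adjustment).
S = 1000/65 − 10 = 70/13 in ≈ 5.385 in
Ia = 0.2·(70/13) = 14/13 in ≈ 1.077 in
Excess rainfall: 4.580 − 1.077 = 3.503 in; P > Ia so Q > 0
Runoff Q = (P−Ia)²/(P−Ia+S) = (3.503)²/(3.503+5.385) = 5184729/3755050 ≈ 1.381 in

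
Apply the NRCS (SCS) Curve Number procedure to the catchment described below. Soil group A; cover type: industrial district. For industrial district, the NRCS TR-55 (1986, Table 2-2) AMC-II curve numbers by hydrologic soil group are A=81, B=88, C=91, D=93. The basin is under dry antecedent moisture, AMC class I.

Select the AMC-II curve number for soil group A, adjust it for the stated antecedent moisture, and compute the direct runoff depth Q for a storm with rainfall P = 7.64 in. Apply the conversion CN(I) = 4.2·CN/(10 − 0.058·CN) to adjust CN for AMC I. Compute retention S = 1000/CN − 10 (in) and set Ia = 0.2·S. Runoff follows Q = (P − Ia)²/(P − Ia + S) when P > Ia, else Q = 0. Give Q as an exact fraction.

Q = 76945766881/21895739775 in ≈ 3.514 in

NRCS table: industrial district, soil group A → CN(II) = 81
Dry (AMC I): CN(I) = 4.2·81/(10 − 0.058·81) = (1701/5)/(2651/500) = 170100/2651 ≈ 64.164
S = 1000/(170100/2651) − 10 = 9500/1701 in ≈ 5.585 in
Ia = 0.2S: 0.2·5.585 = 1.117 in (exactly 1900/1701)
P − Ia = 7.640 − 1.117 = 277391/42525 ≈ 6.523 in (> 0, runoff occurs)
Q = (277391/42525)²/((277391/42525) + 9500/1701) = (76945766881/1808375625)/(514891/42525) = 76945766881/21895739775 in ≈ 3.514 in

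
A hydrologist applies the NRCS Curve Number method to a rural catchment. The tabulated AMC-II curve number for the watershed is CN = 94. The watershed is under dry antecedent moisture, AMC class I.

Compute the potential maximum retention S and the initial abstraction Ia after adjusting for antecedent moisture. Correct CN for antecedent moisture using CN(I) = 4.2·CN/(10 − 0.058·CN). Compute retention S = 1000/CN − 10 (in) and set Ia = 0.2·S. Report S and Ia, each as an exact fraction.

CN(I) from CN(II)=94: (4.2·94)/(10 − 0.058·94) = 32900/379 ≈ 86.807
Max retention: S = 1000/(32900/379) − 10 = 500/329 in (≈ 1.520 in)
Ia = 0.2·(500/329) = 100/329 in ≈ 0.304 in

S = 500/329 in ≈ 1.520 in; Ia = 100/329 in ≈ 0.304 in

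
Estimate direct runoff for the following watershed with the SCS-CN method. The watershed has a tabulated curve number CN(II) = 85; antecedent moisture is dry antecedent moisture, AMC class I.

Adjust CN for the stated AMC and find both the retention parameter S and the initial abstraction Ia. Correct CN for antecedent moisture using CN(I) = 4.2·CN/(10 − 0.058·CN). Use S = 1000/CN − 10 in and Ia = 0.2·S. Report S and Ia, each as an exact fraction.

S = 500/119 in ≈ 4.202 in; Ia = 100/119 in ≈ 0.840 in

CN(I) from CN(II)=85: (4.2·85)/(10 − 0.058·85) = 11900/169 ≈ 70.414
S = 1000/(11900/169) − 10 = 500/119 in ≈ 4.202 in
Initial abstraction Ia = S/5 = (500/119)/5 = 100/119 ≈ 0.840 in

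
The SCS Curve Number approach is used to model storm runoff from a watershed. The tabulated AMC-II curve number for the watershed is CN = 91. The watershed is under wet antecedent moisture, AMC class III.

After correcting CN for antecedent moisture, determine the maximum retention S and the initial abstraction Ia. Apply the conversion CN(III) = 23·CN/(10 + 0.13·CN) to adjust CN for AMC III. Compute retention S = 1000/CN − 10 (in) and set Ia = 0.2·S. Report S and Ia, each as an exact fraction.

CN(III) from CN(II)=91: (23·91)/(10 + 0.13·91) = 209300/2183 ≈ 95.877
Retention S: 1000/CN − 10 with CN=95.877 → S = 900/2093 ≈ 0.430 in
Initial abstraction Ia = S/5 = (900/2093)/5 = 180/2093 ≈ 0.086 in

S = 900/2093 in ≈ 0.430 in; Ia = 180/2093 in ≈ 0.086 in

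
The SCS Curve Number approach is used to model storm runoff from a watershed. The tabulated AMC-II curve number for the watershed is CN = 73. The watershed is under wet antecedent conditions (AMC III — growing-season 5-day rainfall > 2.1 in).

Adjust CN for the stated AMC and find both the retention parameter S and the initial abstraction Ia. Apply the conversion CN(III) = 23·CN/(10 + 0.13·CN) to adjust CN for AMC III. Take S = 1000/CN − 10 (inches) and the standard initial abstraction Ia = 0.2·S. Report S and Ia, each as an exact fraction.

Wet (AMC III): CN(III) = 23·73/(10 + 0.13·73) = 1679/(1949/100) = 167900/1949 ≈ 86.147
S = 1000/(167900/1949) − 10 = 2700/1679 in ≈ 1.608 in
Ia = 0.2·(2700/1679) = 540/1679 in ≈ 0.322 in

S = 2700/1679 in ≈ 1.608 in; Ia = 540/1679 in ≈ 0.322 in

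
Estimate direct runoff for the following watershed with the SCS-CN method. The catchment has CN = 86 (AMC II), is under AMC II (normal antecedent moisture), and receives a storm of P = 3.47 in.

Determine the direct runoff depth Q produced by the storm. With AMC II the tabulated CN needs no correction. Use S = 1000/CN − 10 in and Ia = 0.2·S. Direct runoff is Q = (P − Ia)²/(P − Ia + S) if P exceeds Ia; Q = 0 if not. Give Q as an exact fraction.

Q = 182817441/88240300 in ≈ 2.072 in

CN(II) = 86; AMC II needs no correction.
S = 1000/86 − 10 = 70/43 in ≈ 1.628 in
Ia = 0.2S: 0.2·1.628 = 0.326 in (exactly 14/43)
Excess rainfall: 3.470 − 0.326 = 3.144 in; P > Ia so Q > 0
Runoff Q = (P−Ia)²/(P−Ia+S) = (3.144)²/(3.144+1.628) = 182817441/88240300 ≈ 2.072 in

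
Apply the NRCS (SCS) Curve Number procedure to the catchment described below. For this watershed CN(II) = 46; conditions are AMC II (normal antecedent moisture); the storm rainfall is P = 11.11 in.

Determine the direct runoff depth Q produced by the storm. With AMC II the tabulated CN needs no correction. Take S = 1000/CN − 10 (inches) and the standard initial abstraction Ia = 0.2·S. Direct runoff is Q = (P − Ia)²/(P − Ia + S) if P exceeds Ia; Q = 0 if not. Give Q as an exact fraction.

Q = 406143409/108451900 in ≈ 3.745 in

CN(II) = 46; AMC II needs no correction.
Max retention: S = 1000/46 − 10 = 270/23 in (≈ 11.739 in)
Ia = 0.2·(270/23) = 54/23 in ≈ 2.348 in
P − Ia = 11.110 − 2.348 = 20153/2300 ≈ 8.762 in (> 0, runoff occurs)
Q = (20153/2300)²/((20153/2300) + 270/23) = (406143409/5290000)/(47153/2300) = 406143409/108451900 in ≈ 3.745 in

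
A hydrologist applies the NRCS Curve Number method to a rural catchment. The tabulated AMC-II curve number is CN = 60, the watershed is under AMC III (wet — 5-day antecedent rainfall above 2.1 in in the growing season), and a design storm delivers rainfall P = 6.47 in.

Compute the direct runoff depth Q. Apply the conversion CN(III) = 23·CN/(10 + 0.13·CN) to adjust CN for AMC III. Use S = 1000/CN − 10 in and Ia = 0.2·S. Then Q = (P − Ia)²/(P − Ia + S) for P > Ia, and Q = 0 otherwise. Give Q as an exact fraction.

CN(III) from CN(II)=60: (23·60)/(10 + 0.13·60) = 6900/89 ≈ 77.528
Retention S: 1000/CN − 10 with CN=77.528 → S = 200/69 ≈ 2.899 in
Initial abstraction Ia = S/5 = (200/69)/5 = 40/69 ≈ 0.580 in
Excess rainfall: 6.470 − 0.580 = 5.890 in; P > Ia so Q > 0
Q: (40643/6900)² ÷ (60643/6900) = 1651853449/418436700 in (≈ 3.948 in)

Q = 1651853449/418436700 in ≈ 3.948 in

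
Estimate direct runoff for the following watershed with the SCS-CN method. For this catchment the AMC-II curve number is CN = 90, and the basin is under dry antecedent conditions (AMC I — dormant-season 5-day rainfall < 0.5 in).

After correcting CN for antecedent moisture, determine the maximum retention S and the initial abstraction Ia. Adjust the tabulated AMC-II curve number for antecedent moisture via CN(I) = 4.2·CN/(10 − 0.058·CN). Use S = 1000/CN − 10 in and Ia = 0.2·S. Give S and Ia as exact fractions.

Dry (AMC I): CN(I) = 4.2·90/(10 − 0.058·90) = 378/(239/50) = 18900/239 ≈ 79.079
Retention S: 1000/CN − 10 with CN=79.079 → S = 500/189 ≈ 2.646 in
Ia = 0.2·(500/189) = 100/189 in ≈ 0.529 in

S = 500/189 in ≈ 2.646 in; Ia = 100/189 in ≈ 0.529 in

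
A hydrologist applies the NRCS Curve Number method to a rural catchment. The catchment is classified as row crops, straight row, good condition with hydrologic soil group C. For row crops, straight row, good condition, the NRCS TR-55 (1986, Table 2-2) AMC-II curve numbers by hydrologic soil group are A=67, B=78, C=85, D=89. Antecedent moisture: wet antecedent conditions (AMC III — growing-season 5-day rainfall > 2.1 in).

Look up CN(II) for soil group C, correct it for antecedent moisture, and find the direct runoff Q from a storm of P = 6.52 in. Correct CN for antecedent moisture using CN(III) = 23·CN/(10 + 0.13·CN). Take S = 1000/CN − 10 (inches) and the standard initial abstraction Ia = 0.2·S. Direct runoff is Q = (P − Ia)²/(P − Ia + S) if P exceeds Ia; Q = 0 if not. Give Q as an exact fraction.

NRCS table: row crops, straight row, good condition, soil group C → CN(II) = 85
CN(III) from CN(II)=85: (23·85)/(10 + 0.13·85) = 39100/421 ≈ 92.874
S = 1000/(39100/421) − 10 = 300/391 in ≈ 0.767 in
Initial abstraction Ia = S/5 = (300/391)/5 = 60/391 ≈ 0.153 in
P − Ia = 6.520 − 0.153 = 62233/9775 ≈ 6.367 in (> 0, runoff occurs)
Runoff Q = (P−Ia)²/(P−Ia+S) = (6.367)²/(6.367+0.767) = 3872946289/681640075 ≈ 5.682 in

Q = 3872946289/681640075 in ≈ 5.682 in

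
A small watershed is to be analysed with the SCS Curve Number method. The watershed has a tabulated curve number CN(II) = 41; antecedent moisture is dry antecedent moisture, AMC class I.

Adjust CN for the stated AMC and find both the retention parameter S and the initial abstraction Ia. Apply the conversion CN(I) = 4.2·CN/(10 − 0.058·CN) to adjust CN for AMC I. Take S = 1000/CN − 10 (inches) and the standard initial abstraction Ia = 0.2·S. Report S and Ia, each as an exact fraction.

Adjust CN=41 to AMC I: 4.2·41/(10 − 0.058·41) → (861/5) ÷ (3811/500) = 86100/3811 ≈ 22.592
S = 1000/(86100/3811) − 10 = 29500/861 in ≈ 34.262 in
Initial abstraction Ia = S/5 = (29500/861)/5 = 5900/861 ≈ 6.852 in

S = 29500/861 in ≈ 34.262 in; Ia = 5900/861 in ≈ 6.852 in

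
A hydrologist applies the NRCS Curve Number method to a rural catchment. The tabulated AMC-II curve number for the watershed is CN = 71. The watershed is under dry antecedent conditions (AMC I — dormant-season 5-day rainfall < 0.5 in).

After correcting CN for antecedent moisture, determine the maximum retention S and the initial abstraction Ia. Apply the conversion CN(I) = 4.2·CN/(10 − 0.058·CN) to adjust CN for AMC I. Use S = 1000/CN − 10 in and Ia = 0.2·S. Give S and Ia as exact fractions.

CN(I) from CN(II)=71: (4.2·71)/(10 − 0.058·71) = 149100/2941 ≈ 50.697
Max retention: S = 1000/(149100/2941) − 10 = 14500/1491 in (≈ 9.725 in)
Ia = 0.2S: 0.2·9.725 = 1.945 in (exactly 2900/1491)

S = 14500/1491 in ≈ 9.725 in; Ia = 2900/1491 in ≈ 1.945 in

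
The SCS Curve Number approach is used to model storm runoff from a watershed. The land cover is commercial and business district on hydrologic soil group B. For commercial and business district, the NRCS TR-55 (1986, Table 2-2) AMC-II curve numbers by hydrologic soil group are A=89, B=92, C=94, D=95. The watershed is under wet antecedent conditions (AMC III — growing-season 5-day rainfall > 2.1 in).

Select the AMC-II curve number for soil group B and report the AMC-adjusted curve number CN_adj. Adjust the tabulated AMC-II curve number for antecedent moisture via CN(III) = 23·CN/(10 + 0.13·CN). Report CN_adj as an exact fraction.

CN_adj = 52900/549 ≈ 96.357

NRCS table: commercial and business district, soil group B → CN(II) = 92
Adjust CN=92 to AMC III: 23·92/(10 + 0.13·92) → 2116 ÷ (549/25) = 52900/549 ≈ 96.357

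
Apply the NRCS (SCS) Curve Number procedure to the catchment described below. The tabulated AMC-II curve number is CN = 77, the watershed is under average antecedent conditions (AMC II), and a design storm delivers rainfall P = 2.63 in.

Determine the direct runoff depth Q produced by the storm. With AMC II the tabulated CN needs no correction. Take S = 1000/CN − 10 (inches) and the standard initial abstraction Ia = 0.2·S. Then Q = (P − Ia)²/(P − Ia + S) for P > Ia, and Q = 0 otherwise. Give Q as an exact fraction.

CN(II) = 77; AMC II needs no correction.
Retention S: 1000/CN − 10 with CN=77.000 → S = 230/77 ≈ 2.987 in
Initial abstraction Ia = S/5 = (230/77)/5 = 46/77 ≈ 0.597 in
Excess rainfall: 2.630 − 0.597 = 2.033 in; P > Ia so Q > 0
Q = (15651/7700)²/((15651/7700) + 230/77) = (244953801/59290000)/(38651/7700) = 244953801/297612700 in ≈ 0.823 in

Q = 244953801/297612700 in ≈ 0.823 in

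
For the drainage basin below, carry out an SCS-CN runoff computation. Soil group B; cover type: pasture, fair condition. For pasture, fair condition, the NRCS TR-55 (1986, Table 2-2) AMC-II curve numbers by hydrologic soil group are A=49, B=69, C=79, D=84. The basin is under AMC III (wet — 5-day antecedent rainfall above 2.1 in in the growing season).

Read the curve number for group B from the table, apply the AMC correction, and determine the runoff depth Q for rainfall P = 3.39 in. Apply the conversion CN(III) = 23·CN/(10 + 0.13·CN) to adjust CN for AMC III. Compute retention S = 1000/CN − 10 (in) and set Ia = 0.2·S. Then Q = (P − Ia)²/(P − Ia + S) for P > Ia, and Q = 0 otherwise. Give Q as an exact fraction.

Q = 226569336049/124737089100 in ≈ 1.816 in

NRCS table: pasture, fair condition, soil group B → CN(II) = 69
Adjust CN=69 to AMC III: 23·69/(10 + 0.13·69) → 1587 ÷ (1897/100) = 158700/1897 ≈ 83.658
Retention S: 1000/CN − 10 with CN=83.658 → S = 3100/1587 ≈ 1.953 in
Ia = 0.2·(3100/1587) = 620/1587 in ≈ 0.391 in
Since P=3.390 > Ia=0.391: effective rainfall P−Ia = 475993/158700 in
Q = (475993/158700)²/((475993/158700) + 3100/1587) = (226569336049/25185690000)/(785993/158700) = 226569336049/124737089100 in ≈ 1.816 in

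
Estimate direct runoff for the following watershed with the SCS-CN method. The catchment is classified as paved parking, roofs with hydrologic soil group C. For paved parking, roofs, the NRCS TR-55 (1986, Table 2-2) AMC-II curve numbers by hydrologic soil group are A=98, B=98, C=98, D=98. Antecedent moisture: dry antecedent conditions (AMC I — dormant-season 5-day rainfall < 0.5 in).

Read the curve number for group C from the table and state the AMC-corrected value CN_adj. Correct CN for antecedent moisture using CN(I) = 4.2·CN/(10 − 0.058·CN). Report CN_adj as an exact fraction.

NRCS table: paved parking, roofs, soil group C → CN(II) = 98
Dry (AMC I): CN(I) = 4.2·98/(10 − 0.058·98) = (2058/5)/(1079/250) = 102900/1079 ≈ 95.366

CN_adj = 102900/1079 ≈ 95.366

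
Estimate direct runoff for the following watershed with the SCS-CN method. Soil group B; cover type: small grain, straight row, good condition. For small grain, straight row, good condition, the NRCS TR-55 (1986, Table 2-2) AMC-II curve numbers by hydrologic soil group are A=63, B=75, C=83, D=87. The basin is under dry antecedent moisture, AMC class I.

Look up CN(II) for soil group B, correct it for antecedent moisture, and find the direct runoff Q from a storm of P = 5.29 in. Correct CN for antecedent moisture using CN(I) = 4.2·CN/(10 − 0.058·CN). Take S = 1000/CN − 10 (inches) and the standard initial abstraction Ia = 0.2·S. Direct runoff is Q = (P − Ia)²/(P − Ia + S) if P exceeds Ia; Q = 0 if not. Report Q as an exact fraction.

Q = 544148929/461960100 in ≈ 1.178 in

NRCS table: small grain, straight row, good condition, soil group B → CN(II) = 75
Adjust CN=75 to AMC I: 4.2·75/(10 − 0.058·75) → 315 ÷ (113/20) = 6300/113 ≈ 55.752
Max retention: S = 1000/(6300/113) − 10 = 500/63 in (≈ 7.937 in)
Ia = 0.2·(500/63) = 100/63 in ≈ 1.587 in
Since P=5.290 > Ia=1.587: effective rainfall P−Ia = 23327/6300 in
Q: (23327/6300)² ÷ (73327/6300) = 544148929/461960100 in (≈ 1.178 in)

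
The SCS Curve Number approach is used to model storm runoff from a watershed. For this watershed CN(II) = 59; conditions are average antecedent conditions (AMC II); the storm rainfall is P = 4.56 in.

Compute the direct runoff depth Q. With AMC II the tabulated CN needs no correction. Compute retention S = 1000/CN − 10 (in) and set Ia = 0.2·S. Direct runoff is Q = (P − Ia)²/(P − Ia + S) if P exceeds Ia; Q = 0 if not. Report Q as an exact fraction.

Q = 10932488/11007925 in ≈ 0.993 in

CN(II) = 59; AMC II needs no correction.
Retention S: 1000/CN − 10 with CN=59.000 → S = 410/59 ≈ 6.949 in
Ia = 0.2·(410/59) = 82/59 in ≈ 1.390 in
Excess rainfall: 4.560 − 1.390 = 3.170 in; P > Ia so Q > 0
Q: (4676/1475)² ÷ (14926/1475) = 10932488/11007925 in (≈ 0.993 in)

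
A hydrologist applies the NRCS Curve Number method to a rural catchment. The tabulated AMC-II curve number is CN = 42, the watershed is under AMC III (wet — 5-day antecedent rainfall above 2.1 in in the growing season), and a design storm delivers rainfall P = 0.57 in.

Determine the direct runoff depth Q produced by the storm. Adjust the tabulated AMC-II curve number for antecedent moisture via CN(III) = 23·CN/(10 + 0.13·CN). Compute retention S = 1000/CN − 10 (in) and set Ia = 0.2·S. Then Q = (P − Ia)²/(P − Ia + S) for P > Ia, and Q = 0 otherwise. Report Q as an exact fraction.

Q = 0 in ≈ 0.000 in

CN(III) from CN(II)=42: (23·42)/(10 + 0.13·42) = 48300/773 ≈ 62.484
S = 1000/(48300/773) − 10 = 2900/483 in ≈ 6.004 in
Ia = 0.2·(2900/483) = 580/483 in ≈ 1.201 in
P = 0.570 ≤ Ia = 1.201 in: entire storm abstracted, Q = 0.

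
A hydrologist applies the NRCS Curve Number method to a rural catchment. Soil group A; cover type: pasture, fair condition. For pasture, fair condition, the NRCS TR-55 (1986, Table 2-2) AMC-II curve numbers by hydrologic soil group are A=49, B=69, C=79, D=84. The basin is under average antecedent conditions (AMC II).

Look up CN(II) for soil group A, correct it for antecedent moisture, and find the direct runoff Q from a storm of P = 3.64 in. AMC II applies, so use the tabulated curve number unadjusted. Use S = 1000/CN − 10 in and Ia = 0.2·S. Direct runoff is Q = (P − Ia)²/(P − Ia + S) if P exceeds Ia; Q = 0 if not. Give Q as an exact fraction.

Q = 3644281/17957275 in ≈ 0.203 in

NRCS table: pasture, fair condition, soil group A → CN(II) = 49
AMC II — tabulated CN = 49 applies directly.
S = 1000/49 − 10 = 510/49 in ≈ 10.408 in
Initial abstraction Ia = S/5 = (510/49)/5 = 102/49 ≈ 2.082 in
P − Ia = 3.640 − 2.082 = 1909/1225 ≈ 1.558 in (> 0, runoff occurs)
Q = (1909/1225)²/((1909/1225) + 510/49) = (3644281/1500625)/(14659/1225) = 3644281/17957275 in ≈ 0.203 in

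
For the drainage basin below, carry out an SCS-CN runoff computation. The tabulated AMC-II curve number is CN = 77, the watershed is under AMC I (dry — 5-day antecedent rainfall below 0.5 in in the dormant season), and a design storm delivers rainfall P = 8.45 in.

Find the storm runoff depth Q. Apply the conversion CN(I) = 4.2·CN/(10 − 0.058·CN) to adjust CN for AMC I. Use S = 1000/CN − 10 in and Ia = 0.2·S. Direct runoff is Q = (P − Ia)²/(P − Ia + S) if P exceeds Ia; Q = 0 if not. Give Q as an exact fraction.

Q = 51653016529/14788208820 in ≈ 3.493 in

Dry (AMC I): CN(I) = 4.2·77/(10 − 0.058·77) = (1617/5)/(2767/500) = 161700/2767 ≈ 58.439
Retention S: 1000/CN − 10 with CN=58.439 → S = 11500/1617 ≈ 7.112 in
Ia = 0.2S: 0.2·7.112 = 1.422 in (exactly 2300/1617)
Since P=8.450 > Ia=1.422: effective rainfall P−Ia = 227273/32340 in
Q = (227273/32340)²/((227273/32340) + 11500/1617) = (51653016529/1045875600)/(457273/32340) = 51653016529/14788208820 in ≈ 3.493 in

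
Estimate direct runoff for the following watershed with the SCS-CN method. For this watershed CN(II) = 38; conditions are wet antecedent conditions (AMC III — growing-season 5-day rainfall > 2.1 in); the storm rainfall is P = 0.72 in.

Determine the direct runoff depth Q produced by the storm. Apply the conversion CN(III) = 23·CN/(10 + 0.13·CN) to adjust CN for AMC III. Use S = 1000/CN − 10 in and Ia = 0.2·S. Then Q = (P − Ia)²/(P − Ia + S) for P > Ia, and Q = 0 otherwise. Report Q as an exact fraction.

Q = 0 in ≈ 0.000 in

Wet (AMC III): CN(III) = 23·38/(10 + 0.13·38) = 874/(747/50) = 43700/747 ≈ 58.501
Retention S: 1000/CN − 10 with CN=58.501 → S = 3100/437 ≈ 7.094 in
Initial abstraction Ia = S/5 = (3100/437)/5 = 620/437 ≈ 1.419 in
P = 0.720 ≤ Ia = 1.419 in: entire storm abstracted, Q = 0.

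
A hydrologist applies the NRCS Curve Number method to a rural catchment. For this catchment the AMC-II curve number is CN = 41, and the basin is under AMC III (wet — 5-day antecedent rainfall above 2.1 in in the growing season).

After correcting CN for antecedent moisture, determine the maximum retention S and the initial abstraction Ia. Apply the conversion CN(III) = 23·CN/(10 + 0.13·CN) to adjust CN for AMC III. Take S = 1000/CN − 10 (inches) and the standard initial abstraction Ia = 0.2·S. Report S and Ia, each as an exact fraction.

S = 5900/943 in ≈ 6.257 in; Ia = 1180/943 in ≈ 1.251 in

CN(III) from CN(II)=41: (23·41)/(10 + 0.13·41) = 94300/1533 ≈ 61.513
Max retention: S = 1000/(94300/1533) − 10 = 5900/943 in (≈ 6.257 in)
Initial abstraction Ia = S/5 = (5900/943)/5 = 1180/943 ≈ 1.251 in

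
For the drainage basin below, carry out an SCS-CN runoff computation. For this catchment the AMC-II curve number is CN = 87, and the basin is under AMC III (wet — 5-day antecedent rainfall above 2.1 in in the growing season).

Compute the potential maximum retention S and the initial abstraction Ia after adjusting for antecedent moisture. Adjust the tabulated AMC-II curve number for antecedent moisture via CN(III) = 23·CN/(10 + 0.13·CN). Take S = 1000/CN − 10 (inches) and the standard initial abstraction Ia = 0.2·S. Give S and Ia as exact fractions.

S = 1300/2001 in ≈ 0.650 in; Ia = 260/2001 in ≈ 0.130 in

Adjust CN=87 to AMC III: 23·87/(10 + 0.13·87) → 2001 ÷ (2131/100) = 200100/2131 ≈ 93.900
Max retention: S = 1000/(200100/2131) − 10 = 1300/2001 in (≈ 0.650 in)
Ia = 0.2·(1300/2001) = 260/2001 in ≈ 0.130 in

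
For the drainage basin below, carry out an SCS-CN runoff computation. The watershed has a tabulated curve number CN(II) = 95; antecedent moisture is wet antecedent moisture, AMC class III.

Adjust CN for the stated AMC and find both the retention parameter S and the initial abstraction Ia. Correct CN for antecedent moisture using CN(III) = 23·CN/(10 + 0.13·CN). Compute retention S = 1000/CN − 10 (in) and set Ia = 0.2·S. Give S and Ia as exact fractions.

CN(III) from CN(II)=95: (23·95)/(10 + 0.13·95) = 43700/447 ≈ 97.763
S = 1000/(43700/447) − 10 = 100/437 in ≈ 0.229 in
Initial abstraction Ia = S/5 = (100/437)/5 = 20/437 ≈ 0.046 in

S = 100/437 in ≈ 0.229 in; Ia = 20/437 in ≈ 0.046 in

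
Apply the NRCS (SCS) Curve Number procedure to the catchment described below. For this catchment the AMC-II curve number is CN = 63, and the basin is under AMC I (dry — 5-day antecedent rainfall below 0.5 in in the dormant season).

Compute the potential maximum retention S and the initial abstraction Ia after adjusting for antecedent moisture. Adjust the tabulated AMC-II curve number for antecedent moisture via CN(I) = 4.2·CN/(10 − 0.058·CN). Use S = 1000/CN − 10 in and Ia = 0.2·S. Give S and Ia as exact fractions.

CN(I) from CN(II)=63: (4.2·63)/(10 − 0.058·63) = 132300/3173 ≈ 41.696
Max retention: S = 1000/(132300/3173) − 10 = 18500/1323 in (≈ 13.983 in)
Ia = 0.2·(18500/1323) = 3700/1323 in ≈ 2.797 in

S = 18500/1323 in ≈ 13.983 in; Ia = 3700/1323 in ≈ 2.797 in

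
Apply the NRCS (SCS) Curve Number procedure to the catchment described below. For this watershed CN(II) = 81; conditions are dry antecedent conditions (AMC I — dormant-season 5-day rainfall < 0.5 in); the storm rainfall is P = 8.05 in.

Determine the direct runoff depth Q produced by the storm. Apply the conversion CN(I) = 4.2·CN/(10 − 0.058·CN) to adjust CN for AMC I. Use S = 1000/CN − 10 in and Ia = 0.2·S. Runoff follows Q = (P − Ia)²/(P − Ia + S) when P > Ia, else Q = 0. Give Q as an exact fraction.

CN(I) from CN(II)=81: (4.2·81)/(10 − 0.058·81) = 170100/2651 ≈ 64.164
Retention S: 1000/CN − 10 with CN=64.164 → S = 9500/1701 ≈ 5.585 in
Ia = 0.2S: 0.2·5.585 = 1.117 in (exactly 1900/1701)
P − Ia = 8.050 − 1.117 = 235861/34020 ≈ 6.933 in (> 0, runoff occurs)
Runoff Q = (P−Ia)²/(P−Ia+S) = (6.933)²/(6.933+5.585) = 55630411321/14487791220 ≈ 3.840 in

Q = 55630411321/14487791220 in ≈ 3.840 in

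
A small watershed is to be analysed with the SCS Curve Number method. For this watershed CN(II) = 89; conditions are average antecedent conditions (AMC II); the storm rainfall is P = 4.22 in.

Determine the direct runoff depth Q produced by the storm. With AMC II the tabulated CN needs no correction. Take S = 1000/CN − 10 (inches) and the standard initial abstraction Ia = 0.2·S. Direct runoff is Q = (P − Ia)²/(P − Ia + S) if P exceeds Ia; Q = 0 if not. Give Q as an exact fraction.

Q = 312547041/103146550 in ≈ 3.030 in

CN(II) = 89; AMC II needs no correction.
Max retention: S = 1000/89 − 10 = 110/89 in (≈ 1.236 in)
Initial abstraction Ia = S/5 = (110/89)/5 = 22/89 ≈ 0.247 in
Excess rainfall: 4.220 − 0.247 = 3.973 in; P > Ia so Q > 0
Runoff Q = (P−Ia)²/(P−Ia+S) = (3.973)²/(3.973+1.236) = 312547041/103146550 ≈ 3.030 in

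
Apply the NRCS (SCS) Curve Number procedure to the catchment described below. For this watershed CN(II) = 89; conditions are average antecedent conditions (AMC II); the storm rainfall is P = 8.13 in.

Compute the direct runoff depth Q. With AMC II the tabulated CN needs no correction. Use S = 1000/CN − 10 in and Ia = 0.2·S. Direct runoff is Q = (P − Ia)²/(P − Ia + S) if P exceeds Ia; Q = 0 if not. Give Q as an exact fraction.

AMC II — tabulated CN = 89 applies directly.
Max retention: S = 1000/89 − 10 = 110/89 in (≈ 1.236 in)
Ia = 0.2·(110/89) = 22/89 in ≈ 0.247 in
Since P=8.130 > Ia=0.247: effective rainfall P−Ia = 70157/8900 in
Runoff Q = (P−Ia)²/(P−Ia+S) = (7.883)²/(7.883+1.236) = 4922004649/722297300 ≈ 6.814 in

Q = 4922004649/722297300 in ≈ 6.814 in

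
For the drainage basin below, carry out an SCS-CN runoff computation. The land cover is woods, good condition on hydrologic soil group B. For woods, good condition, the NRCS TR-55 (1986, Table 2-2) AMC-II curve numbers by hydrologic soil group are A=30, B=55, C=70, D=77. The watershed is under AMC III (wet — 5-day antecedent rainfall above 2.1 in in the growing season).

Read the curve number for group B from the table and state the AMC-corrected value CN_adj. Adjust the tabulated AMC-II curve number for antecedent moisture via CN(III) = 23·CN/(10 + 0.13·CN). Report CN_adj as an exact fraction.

CN_adj = 25300/343 ≈ 73.761

NRCS table: woods, good condition, soil group B → CN(II) = 55
CN(III) from CN(II)=55: (23·55)/(10 + 0.13·55) = 25300/343 ≈ 73.761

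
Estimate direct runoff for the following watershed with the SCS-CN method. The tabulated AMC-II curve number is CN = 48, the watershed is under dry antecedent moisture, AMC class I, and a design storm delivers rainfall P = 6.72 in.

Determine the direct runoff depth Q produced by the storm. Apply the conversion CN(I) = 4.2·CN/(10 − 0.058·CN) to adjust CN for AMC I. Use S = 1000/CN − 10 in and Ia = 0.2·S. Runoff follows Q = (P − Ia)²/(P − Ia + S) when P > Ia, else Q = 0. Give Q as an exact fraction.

Adjust CN=48 to AMC I: 4.2·48/(10 − 0.058·48) → (1008/5) ÷ (902/125) = 12600/451 ≈ 27.938
S = 1000/(12600/451) − 10 = 1625/63 in ≈ 25.794 in
Ia = 0.2·(1625/63) = 325/63 in ≈ 5.159 in
P − Ia = 6.720 − 5.159 = 2459/1575 ≈ 1.561 in (> 0, runoff occurs)
Q = (2459/1575)²/((2459/1575) + 1625/63) = (6046681/2480625)/(43084/1575) = 6046681/67857300 in ≈ 0.089 in

Q = 6046681/67857300 in ≈ 0.089 in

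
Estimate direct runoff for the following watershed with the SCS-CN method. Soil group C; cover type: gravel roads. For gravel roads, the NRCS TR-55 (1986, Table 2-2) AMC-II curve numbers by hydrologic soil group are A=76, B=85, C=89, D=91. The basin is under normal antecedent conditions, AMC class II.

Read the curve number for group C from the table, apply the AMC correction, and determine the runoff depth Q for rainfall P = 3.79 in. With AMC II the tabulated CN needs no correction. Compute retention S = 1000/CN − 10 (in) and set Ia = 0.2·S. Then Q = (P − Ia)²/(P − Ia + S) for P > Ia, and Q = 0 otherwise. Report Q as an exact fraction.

NRCS table: gravel roads, soil group C → CN(II) = 89
Average conditions: CN = 89 (no AMC adjustment).
Max retention: S = 1000/89 − 10 = 110/89 in (≈ 1.236 in)
Ia = 0.2S: 0.2·1.236 = 0.247 in (exactly 22/89)
Since P=3.790 > Ia=0.247: effective rainfall P−Ia = 31531/8900 in
Q = (31531/8900)²/((31531/8900) + 110/89) = (994203961/79210000)/(42531/8900) = 994203961/378525900 in ≈ 2.627 in

Q = 994203961/378525900 in ≈ 2.627 in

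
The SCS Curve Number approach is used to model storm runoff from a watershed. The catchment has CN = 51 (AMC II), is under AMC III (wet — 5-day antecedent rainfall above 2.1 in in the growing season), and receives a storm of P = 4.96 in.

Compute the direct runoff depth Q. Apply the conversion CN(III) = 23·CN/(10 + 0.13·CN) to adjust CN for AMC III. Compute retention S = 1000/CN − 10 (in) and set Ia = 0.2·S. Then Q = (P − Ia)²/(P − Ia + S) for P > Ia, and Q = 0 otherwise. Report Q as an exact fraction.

Adjust CN=51 to AMC III: 23·51/(10 + 0.13·51) → 1173 ÷ (1663/100) = 117300/1663 ≈ 70.535
S = 1000/(117300/1663) − 10 = 4900/1173 in ≈ 4.177 in
Ia = 0.2·(4900/1173) = 980/1173 in ≈ 0.835 in
P − Ia = 4.960 − 0.835 = 120952/29325 ≈ 4.125 in (> 0, runoff occurs)
Runoff Q = (P−Ia)²/(P−Ia+S) = (4.125)²/(4.125+4.177) = 3657346576/1784807475 ≈ 2.049 in

Q = 3657346576/1784807475 in ≈ 2.049 in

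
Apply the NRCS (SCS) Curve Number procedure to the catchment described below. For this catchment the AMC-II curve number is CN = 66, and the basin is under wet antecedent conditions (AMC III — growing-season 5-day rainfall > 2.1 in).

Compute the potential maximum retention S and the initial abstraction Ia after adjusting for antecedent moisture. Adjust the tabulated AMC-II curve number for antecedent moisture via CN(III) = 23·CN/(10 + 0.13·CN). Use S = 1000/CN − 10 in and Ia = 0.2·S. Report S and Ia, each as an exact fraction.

S = 1700/759 in ≈ 2.240 in; Ia = 340/759 in ≈ 0.448 in

Adjust CN=66 to AMC III: 23·66/(10 + 0.13·66) → 1518 ÷ (929/50) = 75900/929 ≈ 81.701
Max retention: S = 1000/(75900/929) − 10 = 1700/759 in (≈ 2.240 in)
Initial abstraction Ia = S/5 = (1700/759)/5 = 340/759 ≈ 0.448 in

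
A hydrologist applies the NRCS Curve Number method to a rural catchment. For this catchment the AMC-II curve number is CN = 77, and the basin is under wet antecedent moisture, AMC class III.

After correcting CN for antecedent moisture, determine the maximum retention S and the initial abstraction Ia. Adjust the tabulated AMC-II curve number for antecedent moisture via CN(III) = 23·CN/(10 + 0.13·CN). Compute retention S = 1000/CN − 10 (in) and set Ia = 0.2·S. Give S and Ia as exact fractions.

Wet (AMC III): CN(III) = 23·77/(10 + 0.13·77) = 1771/(2001/100) = 7700/87 ≈ 88.506
Retention S: 1000/CN − 10 with CN=88.506 → S = 100/77 ≈ 1.299 in
Ia = 0.2·(100/77) = 20/77 in ≈ 0.260 in

S = 100/77 in ≈ 1.299 in; Ia = 20/77 in ≈ 0.260 in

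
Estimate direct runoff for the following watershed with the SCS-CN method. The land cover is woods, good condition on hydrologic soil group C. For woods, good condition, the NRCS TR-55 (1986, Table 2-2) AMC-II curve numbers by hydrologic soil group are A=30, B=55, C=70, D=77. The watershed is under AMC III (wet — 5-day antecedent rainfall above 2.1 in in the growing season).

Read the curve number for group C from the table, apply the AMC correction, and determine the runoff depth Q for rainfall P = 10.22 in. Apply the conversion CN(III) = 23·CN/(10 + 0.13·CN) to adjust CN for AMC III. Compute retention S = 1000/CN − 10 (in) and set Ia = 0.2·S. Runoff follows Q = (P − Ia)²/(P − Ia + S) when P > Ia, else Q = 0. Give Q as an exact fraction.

Q = 6283891441/758881550 in ≈ 8.280 in

NRCS table: woods, good condition, soil group C → CN(II) = 70
Wet (AMC III): CN(III) = 23·70/(10 + 0.13·70) = 1610/(191/10) = 16100/191 ≈ 84.293
S = 1000/(16100/191) − 10 = 300/161 in ≈ 1.863 in
Initial abstraction Ia = S/5 = (300/161)/5 = 60/161 ≈ 0.373 in
P − Ia = 10.220 − 0.373 = 79271/8050 ≈ 9.847 in (> 0, runoff occurs)
Q = (79271/8050)²/((79271/8050) + 300/161) = (6283891441/64802500)/(94271/8050) = 6283891441/758881550 in ≈ 8.280 in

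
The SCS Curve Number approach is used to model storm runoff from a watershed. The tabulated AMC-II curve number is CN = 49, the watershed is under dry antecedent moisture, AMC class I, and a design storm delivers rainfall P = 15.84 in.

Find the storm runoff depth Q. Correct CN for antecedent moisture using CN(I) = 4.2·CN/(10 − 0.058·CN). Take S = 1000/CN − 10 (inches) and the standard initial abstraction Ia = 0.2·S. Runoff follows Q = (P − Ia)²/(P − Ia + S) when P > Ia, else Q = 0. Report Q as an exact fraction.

Q = 2177528896/655618775 in ≈ 3.321 in

CN(I) from CN(II)=49: (4.2·49)/(10 − 0.058·49) = 34300/1193 ≈ 28.751
Max retention: S = 1000/(34300/1193) − 10 = 8500/343 in (≈ 24.781 in)
Ia = 0.2·(8500/343) = 1700/343 in ≈ 4.956 in
Excess rainfall: 15.840 − 4.956 = 10.884 in; P > Ia so Q > 0
Runoff Q = (P−Ia)²/(P−Ia+S) = (10.884)²/(10.884+24.781) = 2177528896/655618775 ≈ 3.321 in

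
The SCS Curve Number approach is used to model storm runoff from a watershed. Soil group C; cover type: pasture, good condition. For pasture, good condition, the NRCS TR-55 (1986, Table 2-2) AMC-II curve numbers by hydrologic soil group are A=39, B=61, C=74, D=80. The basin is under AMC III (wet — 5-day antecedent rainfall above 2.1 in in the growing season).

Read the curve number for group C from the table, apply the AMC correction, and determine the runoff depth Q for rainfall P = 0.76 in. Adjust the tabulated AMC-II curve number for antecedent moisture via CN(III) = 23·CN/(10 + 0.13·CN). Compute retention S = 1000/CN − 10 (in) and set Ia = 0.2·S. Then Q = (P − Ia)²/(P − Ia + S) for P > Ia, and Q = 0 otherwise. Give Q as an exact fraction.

NRCS table: pasture, good condition, soil group C → CN(II) = 74
Wet (AMC III): CN(III) = 23·74/(10 + 0.13·74) = 1702/(981/50) = 85100/981 ≈ 86.748
S = 1000/(85100/981) − 10 = 1300/851 in ≈ 1.528 in
Initial abstraction Ia = S/5 = (1300/851)/5 = 260/851 ≈ 0.306 in
Since P=0.760 > Ia=0.306: effective rainfall P−Ia = 9669/21275 in
Runoff Q = (P−Ia)²/(P−Ia+S) = (0.454)²/(0.454+1.528) = 93489561/897145475 ≈ 0.104 in

Q = 93489561/897145475 in ≈ 0.104 in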